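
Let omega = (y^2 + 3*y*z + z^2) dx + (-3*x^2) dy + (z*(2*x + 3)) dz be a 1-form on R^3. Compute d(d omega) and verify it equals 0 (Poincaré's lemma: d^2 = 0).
d(d omega) = 0

Step 1: d omega = sum_{i<j} (∂f_j/∂x_i - ∂f_i/∂x_j) dx_i ∧ dx_j:
  coeff of dx ∧ dy: -6*x - 2*y - 3*z
  coeff of dx ∧ dz: -3*y
  coeff of dy ∧ dz: 0
Step 2: Apply d again to each 2-form coefficient. The only possible 3-form in R^3 is dx ∧ dy ∧ dz, with coefficient
  ∂(coeff of dy∧dz)/∂x - ∂(coeff of dx∧dz)/∂y + ∂(coeff of dx∧dy)/∂z
  = ∂/∂x (0) - ∂/∂y (-3*y) + ∂/∂z (-6*x - 2*y - 3*z).
Each of these terms simplifies to sums of mixed partials that cancel in pairs. The result is 0 (by equality of mixed partials for smooth functions — Schwarz / Clairaut).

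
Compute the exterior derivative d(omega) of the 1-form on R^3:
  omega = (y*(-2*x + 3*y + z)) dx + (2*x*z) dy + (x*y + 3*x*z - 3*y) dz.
d(omega) = (2*x - 6*y + z) dx ∧ dy + (3*z) dx ∧ dz + (-x - 3) dy ∧ dz

For a 1-form omega = sum_i f_i dx_i, the exterior derivative is
  d(omega) = sum_{i < j} (∂f_j/∂x_i - ∂f_i/∂x_j) dx_i ∧ dx_j.
  coefficient of dx ∧ dy: ∂f_2/∂x - ∂f_1/∂y = ∂(2*x*z)/∂x - ∂(y*(-2*x + 3*y + z))/∂y = 2*x - 6*y + z
  coefficient of dx ∧ dz: ∂f_3/∂x - ∂f_1/∂z = ∂(x*y + 3*x*z - 3*y)/∂x - ∂(y*(-2*x + 3*y + z))/∂z = 3*z
  coefficient of dy ∧ dz: ∂f_3/∂y - ∂f_2/∂z = ∂(x*y + 3*x*z - 3*y)/∂y - ∂(2*x*z)/∂z = -x - 3
Assembling: d(omega) = (2*x - 6*y + z) dx ∧ dy + (3*z) dx ∧ dz + (-x - 3) dy ∧ dz.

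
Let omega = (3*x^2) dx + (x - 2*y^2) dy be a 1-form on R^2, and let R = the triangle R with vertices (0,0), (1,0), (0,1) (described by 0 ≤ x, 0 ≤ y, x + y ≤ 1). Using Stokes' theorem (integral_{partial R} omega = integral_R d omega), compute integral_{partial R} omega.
integral_(partial R) omega = 1/2

Stokes: integral_partial_R omega = integral_R d omega with d omega = (∂Q/∂x - ∂P/∂y) dx ∧ dy.
  ∂Q/∂x = 1
  ∂P/∂y = 0
  integrand = ∂Q/∂x - ∂P/∂y = 1.
Integrating over R: integral_0^1 integral_0^{1-x} (1) dy dx = 1/2.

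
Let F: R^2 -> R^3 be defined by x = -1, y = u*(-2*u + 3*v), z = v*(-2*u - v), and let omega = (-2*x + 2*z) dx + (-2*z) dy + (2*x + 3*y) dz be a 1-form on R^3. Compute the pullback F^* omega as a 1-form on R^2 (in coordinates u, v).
F^* omega = (2*v*(-2*u^2 - 7*u*v + 3*v^2 + 2)) du + (12*u^3 + 6*u^2*v - 12*u*v^2 + 4*u + 4*v) dv

Using F^*(f dg) = (f ∘ F) d(g ∘ F), substitute each coordinate x_i by F_i(u, v) in f_i, and replace dx_i by d F_i = (∂F_i/∂u) du + (∂F_i/∂v) dv.
  For the x component: f_1(F) = -4*u*v - 2*v^2 + 2; d F_1 = (0) du + (0) dv
  For the y component: f_2(F) = 2*v*(2*u + v); d F_2 = (-4*u + 3*v) du + (3*u) dv
  For the z component: f_3(F) = -6*u^2 + 9*u*v - 2; d F_3 = (-2*v) du + (-2*u - 2*v) dv
Combining and collecting du, dv coefficients:
  coeff of du: 2*v*(-2*u^2 - 7*u*v + 3*v^2 + 2)
  coeff of dv: 12*u^3 + 6*u^2*v - 12*u*v^2 + 4*u + 4*v
F^* omega = (2*v*(-2*u^2 - 7*u*v + 3*v^2 + 2)) du + (12*u^3 + 6*u^2*v - 12*u*v^2 + 4*u + 4*v) dv.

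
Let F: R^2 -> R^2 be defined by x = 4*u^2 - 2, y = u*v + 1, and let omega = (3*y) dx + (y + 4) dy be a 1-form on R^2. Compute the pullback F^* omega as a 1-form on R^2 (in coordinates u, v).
F^* omega = (24*u^2*v + u*v^2 + 24*u + 5*v) du + (u*(u*v + 5)) dv

Using F^*(f dg) = (f ∘ F) d(g ∘ F), substitute each coordinate x_i by F_i(u, v) in f_i, and replace dx_i by d F_i = (∂F_i/∂u) du + (∂F_i/∂v) dv.
  For the x component: f_1(F) = 3*u*v + 3; d F_1 = (8*u) du + (0) dv
  For the y component: f_2(F) = u*v + 5; d F_2 = (v) du + (u) dv
Combining and collecting du, dv coefficients:
  coeff of du: 24*u^2*v + u*v^2 + 24*u + 5*v
  coeff of dv: u*(u*v + 5)
F^* omega = (24*u^2*v + u*v^2 + 24*u + 5*v) du + (u*(u*v + 5)) dv.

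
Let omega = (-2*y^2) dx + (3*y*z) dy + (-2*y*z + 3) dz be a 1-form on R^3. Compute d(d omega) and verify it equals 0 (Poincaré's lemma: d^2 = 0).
d(d omega) = 0

Step 1: d omega = sum_{i<j} (∂f_j/∂x_i - ∂f_i/∂x_j) dx_i ∧ dx_j:
  coeff of dx ∧ dy: 4*y
  coeff of dx ∧ dz: 0
  coeff of dy ∧ dz: -3*y - 2*z
Step 2: Apply d again to each 2-form coefficient. The only possible 3-form in R^3 is dx ∧ dy ∧ dz, with coefficient
  ∂(coeff of dy∧dz)/∂x - ∂(coeff of dx∧dz)/∂y + ∂(coeff of dx∧dy)/∂z
  = ∂/∂x (-3*y - 2*z) - ∂/∂y (0) + ∂/∂z (4*y).
Each of these terms simplifies to sums of mixed partials that cancel in pairs. The result is 0 (by equality of mixed partials for smooth functions — Schwarz / Clairaut).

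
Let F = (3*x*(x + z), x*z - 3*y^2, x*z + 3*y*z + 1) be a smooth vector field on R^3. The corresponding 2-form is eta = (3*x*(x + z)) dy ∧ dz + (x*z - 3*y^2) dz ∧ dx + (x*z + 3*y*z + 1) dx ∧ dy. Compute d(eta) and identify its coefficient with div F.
d(eta) = (7*x - 3*y + 3*z) dx ∧ dy ∧ dz; div F = 7*x - 3*y + 3*z

For a 2-form in R^3 of the form above, applying d gives a 3-form with coefficient ∂P/∂x + ∂Q/∂y + ∂R/∂z:
  ∂P/∂x = 6*x + 3*z
  ∂Q/∂y = -6*y
  ∂R/∂z = x + 3*y
Sum = 7*x - 3*y + 3*z, which is exactly div F.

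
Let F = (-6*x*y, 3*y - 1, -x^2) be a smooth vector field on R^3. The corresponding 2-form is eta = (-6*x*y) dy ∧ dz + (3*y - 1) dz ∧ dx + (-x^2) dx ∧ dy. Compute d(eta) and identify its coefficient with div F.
d(eta) = (3 - 6*y) dx ∧ dy ∧ dz; div F = 3 - 6*y

For a 2-form in R^3 of the form above, applying d gives a 3-form with coefficient ∂P/∂x + ∂Q/∂y + ∂R/∂z:
  ∂P/∂x = -6*y
  ∂Q/∂y = 3
  ∂R/∂z = 0
Sum = 3 - 6*y, which is exactly div F.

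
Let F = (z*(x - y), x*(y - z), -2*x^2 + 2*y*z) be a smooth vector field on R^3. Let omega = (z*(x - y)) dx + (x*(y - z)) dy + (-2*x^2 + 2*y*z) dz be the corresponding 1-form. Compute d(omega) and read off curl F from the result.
d(omega) = (x + 2*z) dy ∧ dz + (5*x - y) dz ∧ dx + (y) dx ∧ dy; curl F = (x + 2*z, 5*x - y, y)

d omega = sum_{i<j} (∂f_j/∂x_i - ∂f_i/∂x_j) dx_i ∧ dx_j. Under the identification (dy ∧ dz, dz ∧ dx, dx ∧ dy) ↔ (e_x, e_y, e_z), the coefficients are exactly the components of curl F. Compute:
  ∂R/∂y - ∂Q/∂z = (2*z) - (-x) = x + 2*z
  ∂P/∂z - ∂R/∂x = (x - y) - (-4*x) = 5*x - y
  ∂Q/∂x - ∂P/∂y = (y - z) - (-z) = y.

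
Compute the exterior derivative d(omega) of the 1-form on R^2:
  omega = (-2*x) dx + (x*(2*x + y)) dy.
d(omega) = (4*x + y) dx ∧ dy

For a 1-form omega = sum_i f_i dx_i, the exterior derivative is
  d(omega) = sum_{i < j} (∂f_j/∂x_i - ∂f_i/∂x_j) dx_i ∧ dx_j.
  coefficient of dx ∧ dy: ∂f_2/∂x - ∂f_1/∂y = ∂(x*(2*x + y))/∂x - ∂(-2*x)/∂y = 4*x + y
Assembling: d(omega) = (4*x + y) dx ∧ dy.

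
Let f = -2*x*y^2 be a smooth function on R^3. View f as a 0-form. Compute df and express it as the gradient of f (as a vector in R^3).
df = (-2*y^2) dx + (-4*x*y) dy + (0) dz; grad f = (-2*y^2, -4*x*y, 0)

For a 0-form f, d f = (∂f/∂x) dx + (∂f/∂y) dy + (∂f/∂z) dz. The components of the vector representation are exactly the entries of grad f in Cartesian coordinates:
  ∂f/∂x = -2*y^2
  ∂f/∂y = -4*x*y
  ∂f/∂z = 0.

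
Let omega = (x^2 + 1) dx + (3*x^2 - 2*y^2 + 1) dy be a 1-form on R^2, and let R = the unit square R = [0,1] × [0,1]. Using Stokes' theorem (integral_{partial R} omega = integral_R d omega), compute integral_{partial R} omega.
integral_(partial R) omega = 3

Stokes: integral_partial_R omega = integral_R d omega with d omega = (∂Q/∂x - ∂P/∂y) dx ∧ dy.
  ∂Q/∂x = 6*x
  ∂P/∂y = 0
  integrand = ∂Q/∂x - ∂P/∂y = 6*x.
Integrating over R: integral_0^1 integral_0^1 (6*x) dx dy = 3.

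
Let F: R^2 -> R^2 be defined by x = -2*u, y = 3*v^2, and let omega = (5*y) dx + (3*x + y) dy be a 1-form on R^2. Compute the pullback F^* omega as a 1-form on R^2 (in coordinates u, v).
F^* omega = (-30*v^2) du + (18*v*(-2*u + v^2)) dv

Using F^*(f dg) = (f ∘ F) d(g ∘ F), substitute each coordinate x_i by F_i(u, v) in f_i, and replace dx_i by d F_i = (∂F_i/∂u) du + (∂F_i/∂v) dv.
  For the x component: f_1(F) = 15*v^2; d F_1 = (-2) du + (0) dv
  For the y component: f_2(F) = -6*u + 3*v^2; d F_2 = (0) du + (6*v) dv
Combining and collecting du, dv coefficients:
  coeff of du: -30*v^2
  coeff of dv: 18*v*(-2*u + v^2)
F^* omega = (-30*v^2) du + (18*v*(-2*u + v^2)) dv.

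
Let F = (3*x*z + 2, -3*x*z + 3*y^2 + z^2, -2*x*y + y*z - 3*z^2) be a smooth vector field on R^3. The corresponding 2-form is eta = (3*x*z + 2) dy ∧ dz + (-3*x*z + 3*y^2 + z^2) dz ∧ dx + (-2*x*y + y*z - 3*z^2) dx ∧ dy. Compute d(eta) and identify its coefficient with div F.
d(eta) = (7*y - 3*z) dx ∧ dy ∧ dz; div F = 7*y - 3*z

For a 2-form in R^3 of the form above, applying d gives a 3-form with coefficient ∂P/∂x + ∂Q/∂y + ∂R/∂z:
  ∂P/∂x = 3*z
  ∂Q/∂y = 6*y
  ∂R/∂z = y - 6*z
Sum = 7*y - 3*z, which is exactly div F.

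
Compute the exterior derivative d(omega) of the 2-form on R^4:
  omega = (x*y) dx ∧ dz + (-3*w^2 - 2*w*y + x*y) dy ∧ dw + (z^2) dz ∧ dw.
d(omega) = (-x) dx ∧ dy ∧ dz + (y) dx ∧ dy ∧ dw

For a 2-form omega = sum_{i<j} g_{ij} dx_i ∧ dx_j, the exterior derivative is
  d(omega) = sum_{i<j} d(g_{ij}) ∧ dx_i ∧ dx_j = sum_{i<j, k} (∂g_{ij}/∂x_k) dx_k ∧ dx_i ∧ dx_j.
Expand each term, using dx_k ∧ dx_i ∧ dx_j = sgn(permutation) dx_{(a)} ∧ dx_{(b)} ∧ dx_{(c)} with (a < b < c) sorted:
  d(x*y) includes (∂/∂y)(x*y) dy = (x) dy, which multiplied by dx ∧ dz gives (-x) dx ∧ dy ∧ dz
  d(-3*w^2 - 2*w*y + x*y) includes (∂/∂x)(-3*w^2 - 2*w*y + x*y) dx = (y) dx, which multiplied by dy ∧ dw gives (y) dx ∧ dy ∧ dw
Collecting like 3-forms: d(omega) = (-x) dx ∧ dy ∧ dz + (y) dx ∧ dy ∧ dw.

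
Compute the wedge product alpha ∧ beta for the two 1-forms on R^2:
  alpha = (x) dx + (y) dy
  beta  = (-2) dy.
alpha ∧ beta = (-2*x) dx ∧ dy

Distribute the wedge, using dx_i ∧ dx_j = -dx_j ∧ dx_i and dx_i ∧ dx_i = 0. For each pair (i, j) with i < j, the coefficient of dx_i ∧ dx_j in alpha ∧ beta is (alpha_i * beta_j - alpha_j * beta_i). Collecting: alpha ∧ beta = (-2*x) dx ∧ dy.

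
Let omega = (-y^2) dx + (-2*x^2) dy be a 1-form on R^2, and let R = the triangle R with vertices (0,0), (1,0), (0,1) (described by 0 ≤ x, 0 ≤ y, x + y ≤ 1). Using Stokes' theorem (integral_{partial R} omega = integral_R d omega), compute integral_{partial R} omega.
integral_(partial R) omega = -1/3

Stokes: integral_partial_R omega = integral_R d omega with d omega = (∂Q/∂x - ∂P/∂y) dx ∧ dy.
  ∂Q/∂x = -4*x
  ∂P/∂y = -2*y
  integrand = ∂Q/∂x - ∂P/∂y = -4*x + 2*y.
Integrating over R: integral_0^1 integral_0^{1-x} (-4*x + 2*y) dy dx = -1/3.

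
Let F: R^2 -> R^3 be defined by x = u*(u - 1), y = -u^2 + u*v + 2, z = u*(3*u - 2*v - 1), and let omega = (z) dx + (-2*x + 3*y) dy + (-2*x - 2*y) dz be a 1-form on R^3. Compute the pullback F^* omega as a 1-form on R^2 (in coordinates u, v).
F^* omega = (16*u^3 - 27*u^2*v + 3*u^2 + 7*u*v^2 + 2*u*v - 37*u + 14*v + 4) du + (u*(-5*u^2 + 7*u*v - 2*u + 14)) dv

Using F^*(f dg) = (f ∘ F) d(g ∘ F), substitute each coordinate x_i by F_i(u, v) in f_i, and replace dx_i by d F_i = (∂F_i/∂u) du + (∂F_i/∂v) dv.
  For the x component: f_1(F) = u*(3*u - 2*v - 1); d F_1 = (2*u - 1) du + (0) dv
  For the y component: f_2(F) = -5*u^2 + 3*u*v + 2*u + 6; d F_2 = (-2*u + v) du + (u) dv
  For the z component: f_3(F) = -2*u*v + 2*u - 4; d F_3 = (6*u - 2*v - 1) du + (-2*u) dv
Combining and collecting du, dv coefficients:
  coeff of du: 16*u^3 - 27*u^2*v + 3*u^2 + 7*u*v^2 + 2*u*v - 37*u + 14*v + 4
  coeff of dv: u*(-5*u^2 + 7*u*v - 2*u + 14)
F^* omega = (16*u^3 - 27*u^2*v + 3*u^2 + 7*u*v^2 + 2*u*v - 37*u + 14*v + 4) du + (u*(-5*u^2 + 7*u*v - 2*u + 14)) dv.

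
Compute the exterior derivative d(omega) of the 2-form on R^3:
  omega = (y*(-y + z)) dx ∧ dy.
d(omega) = (y) dx ∧ dy ∧ dz

For a 2-form omega = sum_{i<j} g_{ij} dx_i ∧ dx_j, the exterior derivative is
  d(omega) = sum_{i<j} d(g_{ij}) ∧ dx_i ∧ dx_j = sum_{i<j, k} (∂g_{ij}/∂x_k) dx_k ∧ dx_i ∧ dx_j.
Expand each term, using dx_k ∧ dx_i ∧ dx_j = sgn(permutation) dx_{(a)} ∧ dx_{(b)} ∧ dx_{(c)} with (a < b < c) sorted:
  d(y*(-y + z)) includes (∂/∂z)(y*(-y + z)) dz = (y) dz, which multiplied by dx ∧ dy gives (y) dx ∧ dy ∧ dz
Collecting like 3-forms: d(omega) = (y) dx ∧ dy ∧ dz.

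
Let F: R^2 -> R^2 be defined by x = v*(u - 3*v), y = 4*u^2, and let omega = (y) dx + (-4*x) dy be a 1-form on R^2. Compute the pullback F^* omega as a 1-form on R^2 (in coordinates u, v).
F^* omega = (4*u*v*(-7*u + 24*v)) du + (4*u^2*(u - 6*v)) dv

Using F^*(f dg) = (f ∘ F) d(g ∘ F), substitute each coordinate x_i by F_i(u, v) in f_i, and replace dx_i by d F_i = (∂F_i/∂u) du + (∂F_i/∂v) dv.
  For the x component: f_1(F) = 4*u^2; d F_1 = (v) du + (u - 6*v) dv
  For the y component: f_2(F) = 4*v*(-u + 3*v); d F_2 = (8*u) du + (0) dv
Combining and collecting du, dv coefficients:
  coeff of du: 4*u*v*(-7*u + 24*v)
  coeff of dv: 4*u^2*(u - 6*v)
F^* omega = (4*u*v*(-7*u + 24*v)) du + (4*u^2*(u - 6*v)) dv.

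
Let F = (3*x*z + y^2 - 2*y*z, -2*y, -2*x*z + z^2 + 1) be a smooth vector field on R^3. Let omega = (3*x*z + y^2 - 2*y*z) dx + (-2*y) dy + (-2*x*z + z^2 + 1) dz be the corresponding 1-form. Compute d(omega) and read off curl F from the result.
d(omega) = (0) dy ∧ dz + (3*x - 2*y + 2*z) dz ∧ dx + (-2*y + 2*z) dx ∧ dy; curl F = (0, 3*x - 2*y + 2*z, -2*y + 2*z)

d omega = sum_{i<j} (∂f_j/∂x_i - ∂f_i/∂x_j) dx_i ∧ dx_j. Under the identification (dy ∧ dz, dz ∧ dx, dx ∧ dy) ↔ (e_x, e_y, e_z), the coefficients are exactly the components of curl F. Compute:
  ∂R/∂y - ∂Q/∂z = (0) - (0) = 0
  ∂P/∂z - ∂R/∂x = (3*x - 2*y) - (-2*z) = 3*x - 2*y + 2*z
  ∂Q/∂x - ∂P/∂y = (0) - (2*y - 2*z) = -2*y + 2*z.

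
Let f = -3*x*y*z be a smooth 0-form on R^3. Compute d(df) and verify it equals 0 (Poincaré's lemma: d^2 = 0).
d(df) = 0

Step 1: df = sum_i (∂f/∂x_i) dx_i = (-3*y*z) dx + (-3*x*z) dy + (-3*x*y) dz.
Step 2: Apply d again. Using the 1-form formula, the coefficient of dx ∧ dy in d(df) is ∂^2 f/∂x ∂y - ∂^2 f/∂y ∂x = (-3*z) - (-3*z) = 0 (equality of mixed partials for smooth f).
Similarly for dx ∧ dz and dy ∧ dz — all coefficients vanish. So d(df) = 0.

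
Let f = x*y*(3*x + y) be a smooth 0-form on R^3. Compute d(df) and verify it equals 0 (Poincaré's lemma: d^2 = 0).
d(df) = 0

Step 1: df = sum_i (∂f/∂x_i) dx_i = (y*(6*x + y)) dx + (x*(3*x + 2*y)) dy + (0) dz.
Step 2: Apply d again. Using the 1-form formula, the coefficient of dx ∧ dy in d(df) is ∂^2 f/∂x ∂y - ∂^2 f/∂y ∂x = (6*x + 2*y) - (6*x + 2*y) = 0 (equality of mixed partials for smooth f).
Similarly for dx ∧ dz and dy ∧ dz — all coefficients vanish. So d(df) = 0.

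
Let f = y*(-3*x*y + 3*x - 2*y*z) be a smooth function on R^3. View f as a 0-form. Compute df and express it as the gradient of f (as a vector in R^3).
df = (3*y*(1 - y)) dx + (-6*x*y + 3*x - 4*y*z) dy + (-2*y^2) dz; grad f = (3*y*(1 - y), -6*x*y + 3*x - 4*y*z, -2*y^2)

For a 0-form f, d f = (∂f/∂x) dx + (∂f/∂y) dy + (∂f/∂z) dz. The components of the vector representation are exactly the entries of grad f in Cartesian coordinates:
  ∂f/∂x = 3*y*(1 - y)
  ∂f/∂y = -6*x*y + 3*x - 4*y*z
  ∂f/∂z = -2*y^2.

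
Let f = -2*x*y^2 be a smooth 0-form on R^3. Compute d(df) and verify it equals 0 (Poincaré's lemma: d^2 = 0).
d(df) = 0

Step 1: df = sum_i (∂f/∂x_i) dx_i = (-2*y^2) dx + (-4*x*y) dy + (0) dz.
Step 2: Apply d again. Using the 1-form formula, the coefficient of dx ∧ dy in d(df) is ∂^2 f/∂x ∂y - ∂^2 f/∂y ∂x = (-4*y) - (-4*y) = 0 (equality of mixed partials for smooth f).
Similarly for dx ∧ dz and dy ∧ dz — all coefficients vanish. So d(df) = 0.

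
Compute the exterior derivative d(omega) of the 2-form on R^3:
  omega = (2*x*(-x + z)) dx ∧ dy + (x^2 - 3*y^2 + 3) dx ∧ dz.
d(omega) = (2*x + 6*y) dx ∧ dy ∧ dz

For a 2-form omega = sum_{i<j} g_{ij} dx_i ∧ dx_j, the exterior derivative is
  d(omega) = sum_{i<j} d(g_{ij}) ∧ dx_i ∧ dx_j = sum_{i<j, k} (∂g_{ij}/∂x_k) dx_k ∧ dx_i ∧ dx_j.
Expand each term, using dx_k ∧ dx_i ∧ dx_j = sgn(permutation) dx_{(a)} ∧ dx_{(b)} ∧ dx_{(c)} with (a < b < c) sorted:
  d(2*x*(-x + z)) includes (∂/∂z)(2*x*(-x + z)) dz = (2*x) dz, which multiplied by dx ∧ dy gives (2*x) dx ∧ dy ∧ dz
  d(x^2 - 3*y^2 + 3) includes (∂/∂y)(x^2 - 3*y^2 + 3) dy = (-6*y) dy, which multiplied by dx ∧ dz gives (6*y) dx ∧ dy ∧ dz
Collecting like 3-forms: d(omega) = (2*x + 6*y) dx ∧ dy ∧ dz.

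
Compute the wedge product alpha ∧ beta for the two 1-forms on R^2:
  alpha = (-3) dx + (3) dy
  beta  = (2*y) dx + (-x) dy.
alpha ∧ beta = (3*x - 6*y) dx ∧ dy

Distribute the wedge, using dx_i ∧ dx_j = -dx_j ∧ dx_i and dx_i ∧ dx_i = 0. For each pair (i, j) with i < j, the coefficient of dx_i ∧ dx_j in alpha ∧ beta is (alpha_i * beta_j - alpha_j * beta_i). Collecting: alpha ∧ beta = (3*x - 6*y) dx ∧ dy.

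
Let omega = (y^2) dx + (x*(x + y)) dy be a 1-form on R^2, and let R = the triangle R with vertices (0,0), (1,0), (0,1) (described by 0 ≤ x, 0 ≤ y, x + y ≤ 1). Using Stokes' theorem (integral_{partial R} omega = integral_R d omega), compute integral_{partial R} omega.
integral_(partial R) omega = 1/6

Stokes: integral_partial_R omega = integral_R d omega with d omega = (∂Q/∂x - ∂P/∂y) dx ∧ dy.
  ∂Q/∂x = 2*x + y
  ∂P/∂y = 2*y
  integrand = ∂Q/∂x - ∂P/∂y = 2*x - y.
Integrating over R: integral_0^1 integral_0^{1-x} (2*x - y) dy dx = 1/6.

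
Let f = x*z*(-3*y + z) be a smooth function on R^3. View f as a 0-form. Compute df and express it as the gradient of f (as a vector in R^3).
df = (z*(-3*y + z)) dx + (-3*x*z) dy + (x*(-3*y + 2*z)) dz; grad f = (z*(-3*y + z), -3*x*z, x*(-3*y + 2*z))

For a 0-form f, d f = (∂f/∂x) dx + (∂f/∂y) dy + (∂f/∂z) dz. The components of the vector representation are exactly the entries of grad f in Cartesian coordinates:
  ∂f/∂x = z*(-3*y + z)
  ∂f/∂y = -3*x*z
  ∂f/∂z = x*(-3*y + 2*z).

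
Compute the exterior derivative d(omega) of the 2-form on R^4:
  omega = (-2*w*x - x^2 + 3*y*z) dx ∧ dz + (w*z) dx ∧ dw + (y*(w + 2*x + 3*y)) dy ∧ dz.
d(omega) = (2*y - 3*z) dx ∧ dy ∧ dz + (-w - 2*x) dx ∧ dz ∧ dw + (y) dy ∧ dz ∧ dw

For a 2-form omega = sum_{i<j} g_{ij} dx_i ∧ dx_j, the exterior derivative is
  d(omega) = sum_{i<j} d(g_{ij}) ∧ dx_i ∧ dx_j = sum_{i<j, k} (∂g_{ij}/∂x_k) dx_k ∧ dx_i ∧ dx_j.
Expand each term, using dx_k ∧ dx_i ∧ dx_j = sgn(permutation) dx_{(a)} ∧ dx_{(b)} ∧ dx_{(c)} with (a < b < c) sorted:
  d(-2*w*x - x^2 + 3*y*z) includes (∂/∂y)(-2*w*x - x^2 + 3*y*z) dy = (3*z) dy, which multiplied by dx ∧ dz gives (-3*z) dx ∧ dy ∧ dz
  d(-2*w*x - x^2 + 3*y*z) includes (∂/∂w)(-2*w*x - x^2 + 3*y*z) dw = (-2*x) dw, which multiplied by dx ∧ dz gives (-2*x) dx ∧ dz ∧ dw
  d(w*z) includes (∂/∂z)(w*z) dz = (w) dz, which multiplied by dx ∧ dw gives (-w) dx ∧ dz ∧ dw
  d(y*(w + 2*x + 3*y)) includes (∂/∂x)(y*(w + 2*x + 3*y)) dx = (2*y) dx, which multiplied by dy ∧ dz gives (2*y) dx ∧ dy ∧ dz
  d(y*(w + 2*x + 3*y)) includes (∂/∂w)(y*(w + 2*x + 3*y)) dw = (y) dw, which multiplied by dy ∧ dz gives (y) dy ∧ dz ∧ dw
Collecting like 3-forms: d(omega) = (2*y - 3*z) dx ∧ dy ∧ dz + (-w - 2*x) dx ∧ dz ∧ dw + (y) dy ∧ dz ∧ dw.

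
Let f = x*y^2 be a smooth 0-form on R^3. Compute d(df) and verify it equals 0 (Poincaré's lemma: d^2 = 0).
d(df) = 0

Step 1: df = sum_i (∂f/∂x_i) dx_i = (y^2) dx + (2*x*y) dy + (0) dz.
Step 2: Apply d again. Using the 1-form formula, the coefficient of dx ∧ dy in d(df) is ∂^2 f/∂x ∂y - ∂^2 f/∂y ∂x = (2*y) - (2*y) = 0 (equality of mixed partials for smooth f).
Similarly for dx ∧ dz and dy ∧ dz — all coefficients vanish. So d(df) = 0.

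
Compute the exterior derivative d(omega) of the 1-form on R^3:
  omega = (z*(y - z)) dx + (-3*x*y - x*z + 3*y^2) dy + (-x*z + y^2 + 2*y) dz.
d(omega) = (-3*y - 2*z) dx ∧ dy + (-y + z) dx ∧ dz + (x + 2*y + 2) dy ∧ dz

For a 1-form omega = sum_i f_i dx_i, the exterior derivative is
  d(omega) = sum_{i < j} (∂f_j/∂x_i - ∂f_i/∂x_j) dx_i ∧ dx_j.
  coefficient of dx ∧ dy: ∂f_2/∂x - ∂f_1/∂y = ∂(-3*x*y - x*z + 3*y^2)/∂x - ∂(z*(y - z))/∂y = -3*y - 2*z
  coefficient of dx ∧ dz: ∂f_3/∂x - ∂f_1/∂z = ∂(-x*z + y^2 + 2*y)/∂x - ∂(z*(y - z))/∂z = -y + z
  coefficient of dy ∧ dz: ∂f_3/∂y - ∂f_2/∂z = ∂(-x*z + y^2 + 2*y)/∂y - ∂(-3*x*y - x*z + 3*y^2)/∂z = x + 2*y + 2
Assembling: d(omega) = (-3*y - 2*z) dx ∧ dy + (-y + z) dx ∧ dz + (x + 2*y + 2) dy ∧ dz.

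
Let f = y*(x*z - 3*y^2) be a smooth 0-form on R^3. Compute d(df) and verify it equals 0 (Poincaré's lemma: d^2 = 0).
d(df) = 0

Step 1: df = sum_i (∂f/∂x_i) dx_i = (y*z) dx + (x*z - 9*y^2) dy + (x*y) dz.
Step 2: Apply d again. Using the 1-form formula, the coefficient of dx ∧ dy in d(df) is ∂^2 f/∂x ∂y - ∂^2 f/∂y ∂x = (z) - (z) = 0 (equality of mixed partials for smooth f).
Similarly for dx ∧ dz and dy ∧ dz — all coefficients vanish. So d(df) = 0.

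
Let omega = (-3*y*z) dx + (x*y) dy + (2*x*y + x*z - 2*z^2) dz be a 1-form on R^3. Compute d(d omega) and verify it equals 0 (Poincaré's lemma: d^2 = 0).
d(d omega) = 0

Step 1: d omega = sum_{i<j} (∂f_j/∂x_i - ∂f_i/∂x_j) dx_i ∧ dx_j:
  coeff of dx ∧ dy: y + 3*z
  coeff of dx ∧ dz: 5*y + z
  coeff of dy ∧ dz: 2*x
Step 2: Apply d again to each 2-form coefficient. The only possible 3-form in R^3 is dx ∧ dy ∧ dz, with coefficient
  ∂(coeff of dy∧dz)/∂x - ∂(coeff of dx∧dz)/∂y + ∂(coeff of dx∧dy)/∂z
  = ∂/∂x (2*x) - ∂/∂y (5*y + z) + ∂/∂z (y + 3*z).
Each of these terms simplifies to sums of mixed partials that cancel in pairs. The result is 0 (by equality of mixed partials for smooth functions — Schwarz / Clairaut).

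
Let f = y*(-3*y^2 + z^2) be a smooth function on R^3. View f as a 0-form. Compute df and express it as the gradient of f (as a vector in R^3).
df = (0) dx + (-9*y^2 + z^2) dy + (2*y*z) dz; grad f = (0, -9*y^2 + z^2, 2*y*z)

For a 0-form f, d f = (∂f/∂x) dx + (∂f/∂y) dy + (∂f/∂z) dz. The components of the vector representation are exactly the entries of grad f in Cartesian coordinates:
  ∂f/∂x = 0
  ∂f/∂y = -9*y^2 + z^2
  ∂f/∂z = 2*y*z.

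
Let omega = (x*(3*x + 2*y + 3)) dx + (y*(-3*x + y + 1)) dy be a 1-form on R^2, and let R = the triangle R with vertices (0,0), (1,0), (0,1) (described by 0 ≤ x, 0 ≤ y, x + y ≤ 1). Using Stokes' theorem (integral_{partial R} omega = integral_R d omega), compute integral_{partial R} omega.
integral_(partial R) omega = -5/6

Stokes: integral_partial_R omega = integral_R d omega with d omega = (∂Q/∂x - ∂P/∂y) dx ∧ dy.
  ∂Q/∂x = -3*y
  ∂P/∂y = 2*x
  integrand = ∂Q/∂x - ∂P/∂y = -2*x - 3*y.
Integrating over R: integral_0^1 integral_0^{1-x} (-2*x - 3*y) dy dx = -5/6.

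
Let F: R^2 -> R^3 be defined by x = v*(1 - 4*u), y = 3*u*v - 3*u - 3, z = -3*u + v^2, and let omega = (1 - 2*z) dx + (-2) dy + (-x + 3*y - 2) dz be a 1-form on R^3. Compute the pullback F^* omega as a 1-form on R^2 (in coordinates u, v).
F^* omega = (-63*u*v + 27*u + 8*v^3 - 7*v + 39) du + (-24*u^2 + 34*u*v^2 - 18*u*v - 4*u - 4*v^2 - 22*v + 1) dv

Using F^*(f dg) = (f ∘ F) d(g ∘ F), substitute each coordinate x_i by F_i(u, v) in f_i, and replace dx_i by d F_i = (∂F_i/∂u) du + (∂F_i/∂v) dv.
  For the x component: f_1(F) = 6*u - 2*v^2 + 1; d F_1 = (-4*v) du + (1 - 4*u) dv
  For the y component: f_2(F) = -2; d F_2 = (3*v - 3) du + (3*u) dv
  For the z component: f_3(F) = 13*u*v - 9*u - v - 11; d F_3 = (-3) du + (2*v) dv
Combining and collecting du, dv coefficients:
  coeff of du: -63*u*v + 27*u + 8*v^3 - 7*v + 39
  coeff of dv: -24*u^2 + 34*u*v^2 - 18*u*v - 4*u - 4*v^2 - 22*v + 1
F^* omega = (-63*u*v + 27*u + 8*v^3 - 7*v + 39) du + (-24*u^2 + 34*u*v^2 - 18*u*v - 4*u - 4*v^2 - 22*v + 1) dv.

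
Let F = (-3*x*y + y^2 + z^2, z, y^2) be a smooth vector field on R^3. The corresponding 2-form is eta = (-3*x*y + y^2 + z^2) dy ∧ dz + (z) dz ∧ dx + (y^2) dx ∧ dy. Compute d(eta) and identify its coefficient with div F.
d(eta) = (-3*y) dx ∧ dy ∧ dz; div F = -3*y

For a 2-form in R^3 of the form above, applying d gives a 3-form with coefficient ∂P/∂x + ∂Q/∂y + ∂R/∂z:
  ∂P/∂x = -3*y
  ∂Q/∂y = 0
  ∂R/∂z = 0
Sum = -3*y, which is exactly div F.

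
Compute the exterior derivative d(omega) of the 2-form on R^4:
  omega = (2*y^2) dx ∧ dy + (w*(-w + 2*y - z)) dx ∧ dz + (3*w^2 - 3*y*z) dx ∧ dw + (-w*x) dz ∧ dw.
d(omega) = (-2*w) dx ∧ dy ∧ dz + (-3*w + 5*y - z) dx ∧ dz ∧ dw + (3*z) dx ∧ dy ∧ dw

For a 2-form omega = sum_{i<j} g_{ij} dx_i ∧ dx_j, the exterior derivative is
  d(omega) = sum_{i<j} d(g_{ij}) ∧ dx_i ∧ dx_j = sum_{i<j, k} (∂g_{ij}/∂x_k) dx_k ∧ dx_i ∧ dx_j.
Expand each term, using dx_k ∧ dx_i ∧ dx_j = sgn(permutation) dx_{(a)} ∧ dx_{(b)} ∧ dx_{(c)} with (a < b < c) sorted:
  d(w*(-w + 2*y - z)) includes (∂/∂y)(w*(-w + 2*y - z)) dy = (2*w) dy, which multiplied by dx ∧ dz gives (-2*w) dx ∧ dy ∧ dz
  d(w*(-w + 2*y - z)) includes (∂/∂w)(w*(-w + 2*y - z)) dw = (-2*w + 2*y - z) dw, which multiplied by dx ∧ dz gives (-2*w + 2*y - z) dx ∧ dz ∧ dw
  d(3*w^2 - 3*y*z) includes (∂/∂y)(3*w^2 - 3*y*z) dy = (-3*z) dy, which multiplied by dx ∧ dw gives (3*z) dx ∧ dy ∧ dw
  d(3*w^2 - 3*y*z) includes (∂/∂z)(3*w^2 - 3*y*z) dz = (-3*y) dz, which multiplied by dx ∧ dw gives (3*y) dx ∧ dz ∧ dw
  d(-w*x) includes (∂/∂x)(-w*x) dx = (-w) dx, which multiplied by dz ∧ dw gives (-w) dx ∧ dz ∧ dw
Collecting like 3-forms: d(omega) = (-2*w) dx ∧ dy ∧ dz + (-3*w + 5*y - z) dx ∧ dz ∧ dw + (3*z) dx ∧ dy ∧ dw.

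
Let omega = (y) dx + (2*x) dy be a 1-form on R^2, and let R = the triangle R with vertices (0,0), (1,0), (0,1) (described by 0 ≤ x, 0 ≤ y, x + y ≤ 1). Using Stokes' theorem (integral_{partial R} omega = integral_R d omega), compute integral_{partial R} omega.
integral_(partial R) omega = 1/2

Stokes: integral_partial_R omega = integral_R d omega with d omega = (∂Q/∂x - ∂P/∂y) dx ∧ dy.
  ∂Q/∂x = 2
  ∂P/∂y = 1
  integrand = ∂Q/∂x - ∂P/∂y = 1.
Integrating over R: integral_0^1 integral_0^{1-x} (1) dy dx = 1/2.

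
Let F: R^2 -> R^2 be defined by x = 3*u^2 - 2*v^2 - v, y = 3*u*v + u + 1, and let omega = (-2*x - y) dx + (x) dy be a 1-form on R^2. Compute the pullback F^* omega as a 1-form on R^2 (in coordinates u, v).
F^* omega = (-36*u^3 - 9*u^2*v - 3*u^2 + 24*u*v^2 + 12*u*v - 6*u - 6*v^3 - 5*v^2 - v) du + (9*u^3 + 24*u^2*v + 6*u^2 + 6*u*v^2 + 4*u*v + u - 16*v^3 - 12*v^2 + 2*v + 1) dv

Using F^*(f dg) = (f ∘ F) d(g ∘ F), substitute each coordinate x_i by F_i(u, v) in f_i, and replace dx_i by d F_i = (∂F_i/∂u) du + (∂F_i/∂v) dv.
  For the x component: f_1(F) = -6*u^2 - 3*u*v - u + 4*v^2 + 2*v - 1; d F_1 = (6*u) du + (-4*v - 1) dv
  For the y component: f_2(F) = 3*u^2 - 2*v^2 - v; d F_2 = (3*v + 1) du + (3*u) dv
Combining and collecting du, dv coefficients:
  coeff of du: -36*u^3 - 9*u^2*v - 3*u^2 + 24*u*v^2 + 12*u*v - 6*u - 6*v^3 - 5*v^2 - v
  coeff of dv: 9*u^3 + 24*u^2*v + 6*u^2 + 6*u*v^2 + 4*u*v + u - 16*v^3 - 12*v^2 + 2*v + 1
F^* omega = (-36*u^3 - 9*u^2*v - 3*u^2 + 24*u*v^2 + 12*u*v - 6*u - 6*v^3 - 5*v^2 - v) du + (9*u^3 + 24*u^2*v + 6*u^2 + 6*u*v^2 + 4*u*v + u - 16*v^3 - 12*v^2 + 2*v + 1) dv.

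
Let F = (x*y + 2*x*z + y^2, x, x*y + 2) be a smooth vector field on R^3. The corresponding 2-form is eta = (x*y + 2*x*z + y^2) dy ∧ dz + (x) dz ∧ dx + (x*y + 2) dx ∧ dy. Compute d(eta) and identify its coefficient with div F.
d(eta) = (y + 2*z) dx ∧ dy ∧ dz; div F = y + 2*z

For a 2-form in R^3 of the form above, applying d gives a 3-form with coefficient ∂P/∂x + ∂Q/∂y + ∂R/∂z:
  ∂P/∂x = y + 2*z
  ∂Q/∂y = 0
  ∂R/∂z = 0
Sum = y + 2*z, which is exactly div F.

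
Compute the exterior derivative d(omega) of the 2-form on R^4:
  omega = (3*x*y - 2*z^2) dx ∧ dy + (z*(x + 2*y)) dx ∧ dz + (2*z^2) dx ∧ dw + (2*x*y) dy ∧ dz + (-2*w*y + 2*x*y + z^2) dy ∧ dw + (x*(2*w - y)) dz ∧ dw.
d(omega) = (2*y - 6*z) dx ∧ dy ∧ dz + (2*w - y - 4*z) dx ∧ dz ∧ dw + (2*y) dx ∧ dy ∧ dw + (-x - 2*z) dy ∧ dz ∧ dw

For a 2-form omega = sum_{i<j} g_{ij} dx_i ∧ dx_j, the exterior derivative is
  d(omega) = sum_{i<j} d(g_{ij}) ∧ dx_i ∧ dx_j = sum_{i<j, k} (∂g_{ij}/∂x_k) dx_k ∧ dx_i ∧ dx_j.
Expand each term, using dx_k ∧ dx_i ∧ dx_j = sgn(permutation) dx_{(a)} ∧ dx_{(b)} ∧ dx_{(c)} with (a < b < c) sorted:
  d(3*x*y - 2*z^2) includes (∂/∂z)(3*x*y - 2*z^2) dz = (-4*z) dz, which multiplied by dx ∧ dy gives (-4*z) dx ∧ dy ∧ dz
  d(z*(x + 2*y)) includes (∂/∂y)(z*(x + 2*y)) dy = (2*z) dy, which multiplied by dx ∧ dz gives (-2*z) dx ∧ dy ∧ dz
  d(2*z^2) includes (∂/∂z)(2*z^2) dz = (4*z) dz, which multiplied by dx ∧ dw gives (-4*z) dx ∧ dz ∧ dw
  d(2*x*y) includes (∂/∂x)(2*x*y) dx = (2*y) dx, which multiplied by dy ∧ dz gives (2*y) dx ∧ dy ∧ dz
  d(-2*w*y + 2*x*y + z^2) includes (∂/∂x)(-2*w*y + 2*x*y + z^2) dx = (2*y) dx, which multiplied by dy ∧ dw gives (2*y) dx ∧ dy ∧ dw
  d(-2*w*y + 2*x*y + z^2) includes (∂/∂z)(-2*w*y + 2*x*y + z^2) dz = (2*z) dz, which multiplied by dy ∧ dw gives (-2*z) dy ∧ dz ∧ dw
  d(x*(2*w - y)) includes (∂/∂x)(x*(2*w - y)) dx = (2*w - y) dx, which multiplied by dz ∧ dw gives (2*w - y) dx ∧ dz ∧ dw
  d(x*(2*w - y)) includes (∂/∂y)(x*(2*w - y)) dy = (-x) dy, which multiplied by dz ∧ dw gives (-x) dy ∧ dz ∧ dw
Collecting like 3-forms: d(omega) = (2*y - 6*z) dx ∧ dy ∧ dz + (2*w - y - 4*z) dx ∧ dz ∧ dw + (2*y) dx ∧ dy ∧ dw + (-x - 2*z) dy ∧ dz ∧ dw.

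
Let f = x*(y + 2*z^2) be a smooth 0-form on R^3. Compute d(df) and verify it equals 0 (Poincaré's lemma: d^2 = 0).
d(df) = 0

Step 1: df = sum_i (∂f/∂x_i) dx_i = (y + 2*z^2) dx + (x) dy + (4*x*z) dz.
Step 2: Apply d again. Using the 1-form formula, the coefficient of dx ∧ dy in d(df) is ∂^2 f/∂x ∂y - ∂^2 f/∂y ∂x = (1) - (1) = 0 (equality of mixed partials for smooth f).
Similarly for dx ∧ dz and dy ∧ dz — all coefficients vanish. So d(df) = 0.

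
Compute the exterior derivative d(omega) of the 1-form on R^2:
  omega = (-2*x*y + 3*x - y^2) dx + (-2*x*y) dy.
d(omega) = (2*x) dx ∧ dy

For a 1-form omega = sum_i f_i dx_i, the exterior derivative is
  d(omega) = sum_{i < j} (∂f_j/∂x_i - ∂f_i/∂x_j) dx_i ∧ dx_j.
  coefficient of dx ∧ dy: ∂f_2/∂x - ∂f_1/∂y = ∂(-2*x*y)/∂x - ∂(-2*x*y + 3*x - y^2)/∂y = 2*x
Assembling: d(omega) = (2*x) dx ∧ dy.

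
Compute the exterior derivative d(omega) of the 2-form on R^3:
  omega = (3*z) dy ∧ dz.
d(omega) = 0

For a 2-form omega = sum_{i<j} g_{ij} dx_i ∧ dx_j, the exterior derivative is
  d(omega) = sum_{i<j} d(g_{ij}) ∧ dx_i ∧ dx_j = sum_{i<j, k} (∂g_{ij}/∂x_k) dx_k ∧ dx_i ∧ dx_j.
Expand each term, using dx_k ∧ dx_i ∧ dx_j = sgn(permutation) dx_{(a)} ∧ dx_{(b)} ∧ dx_{(c)} with (a < b < c) sorted:

Collecting like 3-forms: d(omega) = 0.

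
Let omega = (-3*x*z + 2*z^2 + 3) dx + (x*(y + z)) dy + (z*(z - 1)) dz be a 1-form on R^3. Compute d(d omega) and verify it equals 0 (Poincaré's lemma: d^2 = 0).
d(d omega) = 0

Step 1: d omega = sum_{i<j} (∂f_j/∂x_i - ∂f_i/∂x_j) dx_i ∧ dx_j:
  coeff of dx ∧ dy: y + z
  coeff of dx ∧ dz: 3*x - 4*z
  coeff of dy ∧ dz: -x
Step 2: Apply d again to each 2-form coefficient. The only possible 3-form in R^3 is dx ∧ dy ∧ dz, with coefficient
  ∂(coeff of dy∧dz)/∂x - ∂(coeff of dx∧dz)/∂y + ∂(coeff of dx∧dy)/∂z
  = ∂/∂x (-x) - ∂/∂y (3*x - 4*z) + ∂/∂z (y + z).
Each of these terms simplifies to sums of mixed partials that cancel in pairs. The result is 0 (by equality of mixed partials for smooth functions — Schwarz / Clairaut).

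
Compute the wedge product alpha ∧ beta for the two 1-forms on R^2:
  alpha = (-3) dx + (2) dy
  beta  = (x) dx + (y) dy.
alpha ∧ beta = (-2*x - 3*y) dx ∧ dy

Distribute the wedge, using dx_i ∧ dx_j = -dx_j ∧ dx_i and dx_i ∧ dx_i = 0. For each pair (i, j) with i < j, the coefficient of dx_i ∧ dx_j in alpha ∧ beta is (alpha_i * beta_j - alpha_j * beta_i). Collecting: alpha ∧ beta = (-2*x - 3*y) dx ∧ dy.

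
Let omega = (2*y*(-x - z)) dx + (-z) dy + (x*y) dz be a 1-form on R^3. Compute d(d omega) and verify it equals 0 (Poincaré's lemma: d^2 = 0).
d(d omega) = 0

Step 1: d omega = sum_{i<j} (∂f_j/∂x_i - ∂f_i/∂x_j) dx_i ∧ dx_j:
  coeff of dx ∧ dy: 2*x + 2*z
  coeff of dx ∧ dz: 3*y
  coeff of dy ∧ dz: x + 1
Step 2: Apply d again to each 2-form coefficient. The only possible 3-form in R^3 is dx ∧ dy ∧ dz, with coefficient
  ∂(coeff of dy∧dz)/∂x - ∂(coeff of dx∧dz)/∂y + ∂(coeff of dx∧dy)/∂z
  = ∂/∂x (x + 1) - ∂/∂y (3*y) + ∂/∂z (2*x + 2*z).
Each of these terms simplifies to sums of mixed partials that cancel in pairs. The result is 0 (by equality of mixed partials for smooth functions — Schwarz / Clairaut).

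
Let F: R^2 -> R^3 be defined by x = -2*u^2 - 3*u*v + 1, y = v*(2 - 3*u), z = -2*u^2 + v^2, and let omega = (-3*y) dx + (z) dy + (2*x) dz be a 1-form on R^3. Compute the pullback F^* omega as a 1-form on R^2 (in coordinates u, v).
F^* omega = (16*u^3 - 6*u^2*v - 27*u*v^2 + 24*u*v - 8*u - 3*v^3 + 18*v^2) du + (6*u^3 - 35*u^2*v - 4*u^2 - 15*u*v^2 + 18*u*v + 2*v^2 + 4*v) dv

Using F^*(f dg) = (f ∘ F) d(g ∘ F), substitute each coordinate x_i by F_i(u, v) in f_i, and replace dx_i by d F_i = (∂F_i/∂u) du + (∂F_i/∂v) dv.
  For the x component: f_1(F) = 3*v*(3*u - 2); d F_1 = (-4*u - 3*v) du + (-3*u) dv
  For the y component: f_2(F) = -2*u^2 + v^2; d F_2 = (-3*v) du + (2 - 3*u) dv
  For the z component: f_3(F) = -4*u^2 - 6*u*v + 2; d F_3 = (-4*u) du + (2*v) dv
Combining and collecting du, dv coefficients:
  coeff of du: 16*u^3 - 6*u^2*v - 27*u*v^2 + 24*u*v - 8*u - 3*v^3 + 18*v^2
  coeff of dv: 6*u^3 - 35*u^2*v - 4*u^2 - 15*u*v^2 + 18*u*v + 2*v^2 + 4*v
F^* omega = (16*u^3 - 6*u^2*v - 27*u*v^2 + 24*u*v - 8*u - 3*v^3 + 18*v^2) du + (6*u^3 - 35*u^2*v - 4*u^2 - 15*u*v^2 + 18*u*v + 2*v^2 + 4*v) dv.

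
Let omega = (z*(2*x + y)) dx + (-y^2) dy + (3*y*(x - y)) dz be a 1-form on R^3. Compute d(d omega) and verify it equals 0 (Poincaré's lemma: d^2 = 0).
d(d omega) = 0

Step 1: d omega = sum_{i<j} (∂f_j/∂x_i - ∂f_i/∂x_j) dx_i ∧ dx_j:
  coeff of dx ∧ dy: -z
  coeff of dx ∧ dz: -2*x + 2*y
  coeff of dy ∧ dz: 3*x - 6*y
Step 2: Apply d again to each 2-form coefficient. The only possible 3-form in R^3 is dx ∧ dy ∧ dz, with coefficient
  ∂(coeff of dy∧dz)/∂x - ∂(coeff of dx∧dz)/∂y + ∂(coeff of dx∧dy)/∂z
  = ∂/∂x (3*x - 6*y) - ∂/∂y (-2*x + 2*y) + ∂/∂z (-z).
Each of these terms simplifies to sums of mixed partials that cancel in pairs. The result is 0 (by equality of mixed partials for smooth functions — Schwarz / Clairaut).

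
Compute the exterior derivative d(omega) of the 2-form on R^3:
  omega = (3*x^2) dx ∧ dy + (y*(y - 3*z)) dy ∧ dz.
d(omega) = 0

For a 2-form omega = sum_{i<j} g_{ij} dx_i ∧ dx_j, the exterior derivative is
  d(omega) = sum_{i<j} d(g_{ij}) ∧ dx_i ∧ dx_j = sum_{i<j, k} (∂g_{ij}/∂x_k) dx_k ∧ dx_i ∧ dx_j.
Expand each term, using dx_k ∧ dx_i ∧ dx_j = sgn(permutation) dx_{(a)} ∧ dx_{(b)} ∧ dx_{(c)} with (a < b < c) sorted:

Collecting like 3-forms: d(omega) = 0.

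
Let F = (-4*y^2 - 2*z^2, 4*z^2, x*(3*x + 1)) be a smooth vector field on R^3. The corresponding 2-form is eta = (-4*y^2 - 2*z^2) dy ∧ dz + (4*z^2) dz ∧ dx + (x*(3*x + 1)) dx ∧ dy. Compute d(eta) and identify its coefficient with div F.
d(eta) = (0) dx ∧ dy ∧ dz; div F = 0

For a 2-form in R^3 of the form above, applying d gives a 3-form with coefficient ∂P/∂x + ∂Q/∂y + ∂R/∂z:
  ∂P/∂x = 0
  ∂Q/∂y = 0
  ∂R/∂z = 0
Sum = 0, which is exactly div F.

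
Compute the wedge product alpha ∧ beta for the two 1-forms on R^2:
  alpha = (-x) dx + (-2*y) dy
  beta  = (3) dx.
alpha ∧ beta = (6*y) dx ∧ dy

Distribute the wedge, using dx_i ∧ dx_j = -dx_j ∧ dx_i and dx_i ∧ dx_i = 0. For each pair (i, j) with i < j, the coefficient of dx_i ∧ dx_j in alpha ∧ beta is (alpha_i * beta_j - alpha_j * beta_i). Collecting: alpha ∧ beta = (6*y) dx ∧ dy.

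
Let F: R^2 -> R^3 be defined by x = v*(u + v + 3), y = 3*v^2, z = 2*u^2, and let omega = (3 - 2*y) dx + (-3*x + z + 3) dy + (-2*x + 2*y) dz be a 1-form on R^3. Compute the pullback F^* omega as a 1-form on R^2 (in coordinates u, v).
F^* omega = (v*(-8*u^2 + 16*u*v - 24*u - 6*v^2 + 3)) du + (12*u^2*v - 24*u*v^2 + 3*u - 30*v^3 - 72*v^2 + 24*v + 9) dv

Using F^*(f dg) = (f ∘ F) d(g ∘ F), substitute each coordinate x_i by F_i(u, v) in f_i, and replace dx_i by d F_i = (∂F_i/∂u) du + (∂F_i/∂v) dv.
  For the x component: f_1(F) = 3 - 6*v^2; d F_1 = (v) du + (u + 2*v + 3) dv
  For the y component: f_2(F) = 2*u^2 - 3*u*v - 3*v^2 - 9*v + 3; d F_2 = (0) du + (6*v) dv
  For the z component: f_3(F) = 2*v*(-u + 2*v - 3); d F_3 = (4*u) du + (0) dv
Combining and collecting du, dv coefficients:
  coeff of du: v*(-8*u^2 + 16*u*v - 24*u - 6*v^2 + 3)
  coeff of dv: 12*u^2*v - 24*u*v^2 + 3*u - 30*v^3 - 72*v^2 + 24*v + 9
F^* omega = (v*(-8*u^2 + 16*u*v - 24*u - 6*v^2 + 3)) du + (12*u^2*v - 24*u*v^2 + 3*u - 30*v^3 - 72*v^2 + 24*v + 9) dv.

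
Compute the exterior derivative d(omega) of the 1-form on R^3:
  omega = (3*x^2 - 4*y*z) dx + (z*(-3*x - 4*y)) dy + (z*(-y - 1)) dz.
d(omega) = (z) dx ∧ dy + (4*y) dx ∧ dz + (3*x + 4*y - z) dy ∧ dz

For a 1-form omega = sum_i f_i dx_i, the exterior derivative is
  d(omega) = sum_{i < j} (∂f_j/∂x_i - ∂f_i/∂x_j) dx_i ∧ dx_j.
  coefficient of dx ∧ dy: ∂f_2/∂x - ∂f_1/∂y = ∂(z*(-3*x - 4*y))/∂x - ∂(3*x^2 - 4*y*z)/∂y = z
  coefficient of dx ∧ dz: ∂f_3/∂x - ∂f_1/∂z = ∂(z*(-y - 1))/∂x - ∂(3*x^2 - 4*y*z)/∂z = 4*y
  coefficient of dy ∧ dz: ∂f_3/∂y - ∂f_2/∂z = ∂(z*(-y - 1))/∂y - ∂(z*(-3*x - 4*y))/∂z = 3*x + 4*y - z
Assembling: d(omega) = (z) dx ∧ dy + (4*y) dx ∧ dz + (3*x + 4*y - z) dy ∧ dz.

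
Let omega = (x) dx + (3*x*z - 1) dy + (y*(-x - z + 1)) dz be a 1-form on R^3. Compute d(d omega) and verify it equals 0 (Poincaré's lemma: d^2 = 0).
d(d omega) = 0

Step 1: d omega = sum_{i<j} (∂f_j/∂x_i - ∂f_i/∂x_j) dx_i ∧ dx_j:
  coeff of dx ∧ dy: 3*z
  coeff of dx ∧ dz: -y
  coeff of dy ∧ dz: -4*x - z + 1
Step 2: Apply d again to each 2-form coefficient. The only possible 3-form in R^3 is dx ∧ dy ∧ dz, with coefficient
  ∂(coeff of dy∧dz)/∂x - ∂(coeff of dx∧dz)/∂y + ∂(coeff of dx∧dy)/∂z
  = ∂/∂x (-4*x - z + 1) - ∂/∂y (-y) + ∂/∂z (3*z).
Each of these terms simplifies to sums of mixed partials that cancel in pairs. The result is 0 (by equality of mixed partials for smooth functions — Schwarz / Clairaut).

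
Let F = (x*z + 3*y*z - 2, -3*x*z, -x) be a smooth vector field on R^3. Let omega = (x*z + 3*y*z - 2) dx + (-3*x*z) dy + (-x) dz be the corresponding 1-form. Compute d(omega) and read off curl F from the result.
d(omega) = (3*x) dy ∧ dz + (x + 3*y + 1) dz ∧ dx + (-6*z) dx ∧ dy; curl F = (3*x, x + 3*y + 1, -6*z)

d omega = sum_{i<j} (∂f_j/∂x_i - ∂f_i/∂x_j) dx_i ∧ dx_j. Under the identification (dy ∧ dz, dz ∧ dx, dx ∧ dy) ↔ (e_x, e_y, e_z), the coefficients are exactly the components of curl F. Compute:
  ∂R/∂y - ∂Q/∂z = (0) - (-3*x) = 3*x
  ∂P/∂z - ∂R/∂x = (x + 3*y) - (-1) = x + 3*y + 1
  ∂Q/∂x - ∂P/∂y = (-3*z) - (3*z) = -6*z.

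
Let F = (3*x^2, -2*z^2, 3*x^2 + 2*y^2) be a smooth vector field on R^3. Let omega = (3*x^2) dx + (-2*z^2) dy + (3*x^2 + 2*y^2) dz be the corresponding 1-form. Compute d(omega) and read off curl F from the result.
d(omega) = (4*y + 4*z) dy ∧ dz + (-6*x) dz ∧ dx + (0) dx ∧ dy; curl F = (4*y + 4*z, -6*x, 0)

d omega = sum_{i<j} (∂f_j/∂x_i - ∂f_i/∂x_j) dx_i ∧ dx_j. Under the identification (dy ∧ dz, dz ∧ dx, dx ∧ dy) ↔ (e_x, e_y, e_z), the coefficients are exactly the components of curl F. Compute:
  ∂R/∂y - ∂Q/∂z = (4*y) - (-4*z) = 4*y + 4*z
  ∂P/∂z - ∂R/∂x = (0) - (6*x) = -6*x
  ∂Q/∂x - ∂P/∂y = (0) - (0) = 0.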